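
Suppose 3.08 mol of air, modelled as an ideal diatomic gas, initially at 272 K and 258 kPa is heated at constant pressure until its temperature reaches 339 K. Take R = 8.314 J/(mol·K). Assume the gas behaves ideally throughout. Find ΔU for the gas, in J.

V₁ = nRT₁/P₁ = 3.08×8.314×272/258 = 27.0 L.
Isobaric: P stays 258 kPa; V/T = const ⇒ T₂ = 339 K, V₂ = 33.6 L.
For an ideal gas ΔU = nCvΔT with Cv = (5/2)R = 20.8 J/(mol·K).
ΔU = 3.08×20.8×(339−272) = 4290 J.

4290 J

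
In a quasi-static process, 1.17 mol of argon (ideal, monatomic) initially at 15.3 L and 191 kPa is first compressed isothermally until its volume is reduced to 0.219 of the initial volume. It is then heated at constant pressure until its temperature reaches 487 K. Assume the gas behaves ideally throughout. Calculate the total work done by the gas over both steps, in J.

-2620 J

T₁ = P₁V₁/(nR) = 191×15.3/(1.17×8.314) = 300 K.
Step 1 — Isothermal: T stays 300 K; PV = const ⇒ V₂ = 3.35 L, P₂ = 872 kPa.
ΔU = 0 (ideal gas, T constant).
W = nRT ln(V₂/V₁) = 1.17×8.314×300×ln(0.219) = -4440 J.
Q = ΔU + W = -4440 J.
State after step 1: P = 872 kPa, V = 3.35 L, T = 300 K.
Step 2 — Isobaric: P stays 872 kPa; V/T = const ⇒ T₂ = 487 K, V₂ = 5.43 L.
W = PΔV = 872×(5.43−3.35) kPa·L = 1810 J.
ΔU = nCvΔT = 1.17×12.5×(487−300) = 2720 J.
Q = ΔU + W = nCpΔT = 4540 J.
Net over both steps: W = -2620 J, Q = 99.3 J, ΔU = 2720 J.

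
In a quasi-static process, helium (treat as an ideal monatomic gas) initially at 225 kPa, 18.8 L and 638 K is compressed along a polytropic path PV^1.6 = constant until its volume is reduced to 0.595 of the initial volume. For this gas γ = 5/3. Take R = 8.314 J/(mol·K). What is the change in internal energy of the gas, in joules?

2320 J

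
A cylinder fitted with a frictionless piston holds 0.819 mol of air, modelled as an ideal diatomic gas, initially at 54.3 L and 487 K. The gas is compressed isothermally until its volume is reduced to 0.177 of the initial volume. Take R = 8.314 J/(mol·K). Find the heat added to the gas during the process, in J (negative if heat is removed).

-5740 J

P₁ = nRT₁/V₁ = 0.819×8.314×487/54.3 = 61.1 kPa.
Isothermal: T stays 487 K; PV = const ⇒ V₂ = 9.61 L, P₂ = 345 kPa.
ΔU = 0 (ideal gas, T constant).
W = nRT ln(V₂/V₁) = 0.819×8.314×487×ln(0.177) = -5740 J.
Q = ΔU + W = -5740 J.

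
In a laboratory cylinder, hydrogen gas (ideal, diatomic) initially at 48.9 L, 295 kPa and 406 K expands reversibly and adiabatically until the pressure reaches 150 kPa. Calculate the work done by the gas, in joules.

n = P₁V₁/(RT₁) = 295×48.9/(8.314×406) = 4.27 mol.
Adiabatic: T₂/T₁ = (P₂/P₁)^((γ−1)/γ) ⇒ T₂ = 406×(0.508)^0.286 = 335 K; V₂ = 79.3 L.
ΔU = nCvΔT = 4.27×20.8×(335−406) = -6340 J.
Q = 0 for an adiabatic process, so W = −ΔU = 6340 J.

6340 J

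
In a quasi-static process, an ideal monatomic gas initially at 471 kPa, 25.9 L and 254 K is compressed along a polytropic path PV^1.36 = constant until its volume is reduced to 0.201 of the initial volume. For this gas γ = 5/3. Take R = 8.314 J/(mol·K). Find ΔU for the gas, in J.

n = P₁V₁/(RT₁) = 471×25.9/(8.314×254) = 5.78 mol.
Polytropic n=1.36: T₂ = T₁(V₁/V₂)^(n−1) = 254×(4.98)^0.36 = 453 K; P₂ = P₁(V₁/V₂)^n = 4180 kPa.
For an ideal gas ΔU = nCvΔT with Cv = (3/2)R = 12.5 J/(mol·K).
ΔU = 5.78×12.5×(453−254) = 14300 J.

14300 J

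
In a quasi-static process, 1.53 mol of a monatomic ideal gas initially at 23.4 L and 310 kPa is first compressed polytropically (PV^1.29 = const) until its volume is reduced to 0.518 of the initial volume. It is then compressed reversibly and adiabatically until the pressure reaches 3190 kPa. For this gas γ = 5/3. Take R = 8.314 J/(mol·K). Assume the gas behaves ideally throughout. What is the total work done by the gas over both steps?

T₁ = P₁V₁/(nR) = 310×23.4/(1.53×8.314) = 570 K.
Step 1 — Polytropic n=1.29: T₂ = T₁(V₁/V₂)^(n−1) = 570×(1.93)^0.29 = 690 K; P₂ = P₁(V₁/V₂)^n = 724 kPa.
W = (P₁V₁−P₂V₂)/(n−1) = (310×23.4−724×12.1)/0.29 = -5260 J.
ΔU = nCvΔT = 1.53×12.5×(690−570) = 2290 J.
Q = ΔU + W = -2970 J.
State after step 1: P = 724 kPa, V = 12.1 L, T = 690 K.
Step 2 — Adiabatic: T₂/T₁ = (P₂/P₁)^((γ−1)/γ) ⇒ T₂ = 690×(4.40)^0.400 = 1250 K; V₂ = 4.98 L.
ΔU = nCvΔT = 1.53×12.5×(1250−690) = 10700 J.
Q = 0 for an adiabatic process, so W = −ΔU = -10700 J.
Net over both steps: W = -15900 J, Q = -2970 J, ΔU = 12900 J.

-15900 J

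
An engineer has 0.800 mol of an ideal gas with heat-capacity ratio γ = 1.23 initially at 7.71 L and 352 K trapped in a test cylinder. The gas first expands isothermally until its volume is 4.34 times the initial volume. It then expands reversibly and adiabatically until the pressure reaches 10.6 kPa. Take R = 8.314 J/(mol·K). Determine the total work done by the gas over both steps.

6460 J

P₁ = nRT₁/V₁ = 0.800×8.314×352/7.71 = 304 kPa.
Step 1 — Isothermal: T stays 352 K; PV = const ⇒ V₂ = 33.5 L, P₂ = 70.0 kPa.
ΔU = 0 (ideal gas, T constant).
W = nRT ln(V₂/V₁) = 0.800×8.314×352×ln(4.34) = 3440 J.
Q = ΔU + W = 3440 J.
State after step 1: P = 70.0 kPa, V = 33.5 L, T = 352 K.
Step 2 — Adiabatic: T₂/T₁ = (P₂/P₁)^((γ−1)/γ) ⇒ T₂ = 352×(0.151)^0.187 = 247 K; V₂ = 155 L.
ΔU = nCvΔT = 0.800×36.1×(247−352) = -3030 J.
Q = 0 for an adiabatic process, so W = −ΔU = 3030 J.
Net over both steps: W = 6460 J, Q = 3440 J, ΔU = -3030 J.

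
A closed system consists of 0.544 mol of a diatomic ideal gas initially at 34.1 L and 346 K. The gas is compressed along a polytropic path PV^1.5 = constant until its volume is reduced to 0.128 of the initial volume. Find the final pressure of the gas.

1000 kPa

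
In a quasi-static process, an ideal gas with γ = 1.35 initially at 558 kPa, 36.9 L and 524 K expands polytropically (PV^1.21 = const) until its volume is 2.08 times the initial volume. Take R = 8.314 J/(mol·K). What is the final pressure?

230 kPa

Polytropic n=1.21: T₂ = T₁(V₁/V₂)^(n−1) = 524×(0.481)^0.21 = 449 K; P₂ = P₁(V₁/V₂)^n = 230 kPa.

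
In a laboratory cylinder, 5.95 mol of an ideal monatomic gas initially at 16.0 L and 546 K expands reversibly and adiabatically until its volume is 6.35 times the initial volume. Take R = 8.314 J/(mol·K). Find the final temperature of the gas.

159 K

P₁ = nRT₁/V₁ = 5.95×8.314×546/16.0 = 1690 kPa.
Adiabatic: TV^(γ−1) = const ⇒ T₂ = 546×(0.157)^0.667 = 159 K; PV^γ = const ⇒ P₂ = 77.5 kPa.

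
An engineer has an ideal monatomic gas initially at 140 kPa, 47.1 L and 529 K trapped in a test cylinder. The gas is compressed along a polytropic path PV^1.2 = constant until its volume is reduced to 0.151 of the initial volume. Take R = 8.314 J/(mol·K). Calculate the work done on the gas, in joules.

n = P₁V₁/(RT₁) = 140×47.1/(8.314×529) = 1.50 mol.
Polytropic n=1.2: T₂ = T₁(V₁/V₂)^(n−1) = 529×(6.62)^0.20 = 772 K; P₂ = P₁(V₁/V₂)^n = 1350 kPa.
W = (P₁V₁−P₂V₂)/(n−1) = (140×47.1−1350×7.11)/0.20 = -15100 J.
Work done on the gas = −W_by = 15100 J.

15100 J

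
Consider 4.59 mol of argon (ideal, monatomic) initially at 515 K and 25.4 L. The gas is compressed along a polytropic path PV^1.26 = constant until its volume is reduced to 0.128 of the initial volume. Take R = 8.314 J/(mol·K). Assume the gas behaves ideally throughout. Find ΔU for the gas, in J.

P₁ = nRT₁/V₁ = 4.59×8.314×515/25.4 = 774 kPa.
Polytropic n=1.26: T₂ = T₁(V₁/V₂)^(n−1) = 515×(7.81)^0.26 = 879 K; P₂ = P₁(V₁/V₂)^n = 10300 kPa.
For an ideal gas ΔU = nCvΔT with Cv = (3/2)R = 12.5 J/(mol·K).
ΔU = 4.59×12.5×(879−515) = 20800 J.

20800 J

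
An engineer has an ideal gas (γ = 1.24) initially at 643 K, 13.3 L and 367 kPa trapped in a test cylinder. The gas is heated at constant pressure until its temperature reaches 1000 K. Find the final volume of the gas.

Isobaric: P stays 367 kPa; V/T = const ⇒ T₂ = 1000 K, V₂ = 20.7 L.

20.7 L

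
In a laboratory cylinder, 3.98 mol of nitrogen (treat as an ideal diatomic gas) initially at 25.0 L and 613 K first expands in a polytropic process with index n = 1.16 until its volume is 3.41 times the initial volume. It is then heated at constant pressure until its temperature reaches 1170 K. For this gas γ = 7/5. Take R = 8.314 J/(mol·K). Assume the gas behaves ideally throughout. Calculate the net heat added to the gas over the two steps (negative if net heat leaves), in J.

P₁ = nRT₁/V₁ = 3.98×8.314×613/25.0 = 811 kPa.
Step 1 — Polytropic n=1.16: T₂ = T₁(V₁/V₂)^(n−1) = 613×(0.293)^0.16 = 504 K; P₂ = P₁(V₁/V₂)^n = 196 kPa.
W = (P₁V₁−P₂V₂)/(n−1) = (811×25.0−196×85.2)/0.16 = 22600 J.
ΔU = nCvΔT = 3.98×20.8×(504−613) = -9040 J.
Q = ΔU + W = 13600 J.
State after step 1: P = 196 kPa, V = 85.2 L, T = 504 K.
Step 2 — Isobaric: P stays 196 kPa; V/T = const ⇒ T₂ = 1170 K, V₂ = 198 L.
W = PΔV = 196×(198−85.2) kPa·L = 22000 J.
ΔU = nCvΔT = 3.98×20.8×(1170−504) = 55100 J.
Q = ΔU + W = nCpΔT = 77200 J.
Net over both steps: W = 44600 J, Q = 90700 J, ΔU = 46100 J.

90700 J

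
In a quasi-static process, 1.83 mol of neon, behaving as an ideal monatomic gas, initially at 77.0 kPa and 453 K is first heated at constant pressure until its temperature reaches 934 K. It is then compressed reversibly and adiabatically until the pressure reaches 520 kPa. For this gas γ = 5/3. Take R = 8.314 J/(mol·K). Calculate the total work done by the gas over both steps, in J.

V₁ = nRT₁/P₁ = 1.83×8.314×453/77.0 = 89.5 L.
Step 1 — Isobaric: P stays 77.0 kPa; V/T = const ⇒ T₂ = 934 K, V₂ = 185 L.
W = PΔV = 77.0×(185−89.5) kPa·L = 7320 J.
ΔU = nCvΔT = 1.83×12.5×(934−453) = 11000 J.
Q = ΔU + W = nCpΔT = 18300 J.
State after step 1: P = 77.0 kPa, V = 185 L, T = 934 K.
Step 2 — Adiabatic: T₂/T₁ = (P₂/P₁)^((γ−1)/γ) ⇒ T₂ = 934×(6.75)^0.400 = 2010 K; V₂ = 58.7 L.
ΔU = nCvΔT = 1.83×12.5×(2010−934) = 24400 J.
Q = 0 for an adiabatic process, so W = −ΔU = -24400 J.
Net over both steps: W = -17100 J, Q = 18300 J, ΔU = 35400 J.

-17100 J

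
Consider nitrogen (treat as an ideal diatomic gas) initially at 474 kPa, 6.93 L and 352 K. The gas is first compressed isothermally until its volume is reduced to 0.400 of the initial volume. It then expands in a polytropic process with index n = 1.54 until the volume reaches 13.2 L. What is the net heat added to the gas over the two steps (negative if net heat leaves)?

-4220 J

n = P₁V₁/(RT₁) = 474×6.93/(8.314×352) = 1.12 mol.
Step 1 — Isothermal: T stays 352 K; PV = const ⇒ V₂ = 2.77 L, P₂ = 1180 kPa.
ΔU = 0 (ideal gas, T constant).
W = nRT ln(V₂/V₁) = 1.12×8.314×352×ln(0.400) = -3010 J.
Q = ΔU + W = -3010 J.
State after step 1: P = 1180 kPa, V = 2.77 L, T = 352 K.
Step 2 — Polytropic n=1.54: T₂ = T₁(V₁/V₂)^(n−1) = 352×(0.210)^0.54 = 152 K; P₂ = P₁(V₁/V₂)^n = 107 kPa.
W = (P₁V₁−P₂V₂)/(n−1) = (1180×2.77−107×13.2)/0.54 = 3460 J.
ΔU = nCvΔT = 1.12×20.8×(152−352) = -4680 J.
Q = ΔU + W = -1210 J.
Net over both steps: W = 454 J, Q = -4220 J, ΔU = -4680 J.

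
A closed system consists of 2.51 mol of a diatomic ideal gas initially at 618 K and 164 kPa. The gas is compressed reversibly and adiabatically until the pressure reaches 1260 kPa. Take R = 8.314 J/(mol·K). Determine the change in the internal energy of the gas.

25500 J

V₁ = nRT₁/P₁ = 2.51×8.314×618/164 = 78.6 L.
Adiabatic: T₂/T₁ = (P₂/P₁)^((γ−1)/γ) ⇒ T₂ = 618×(7.68)^0.286 = 1110 K; V₂ = 18.3 L.
For an ideal gas ΔU = nCvΔT with Cv = (5/2)R = 20.8 J/(mol·K).
ΔU = 2.51×20.8×(1110−618) = 25500 J.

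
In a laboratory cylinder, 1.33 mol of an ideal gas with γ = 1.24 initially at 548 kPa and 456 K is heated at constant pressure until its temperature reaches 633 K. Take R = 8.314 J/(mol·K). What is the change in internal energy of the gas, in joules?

8150 J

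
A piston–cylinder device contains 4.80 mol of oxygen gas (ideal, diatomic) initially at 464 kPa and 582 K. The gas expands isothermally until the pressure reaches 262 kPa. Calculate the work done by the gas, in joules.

13300 J

V₁ = nRT₁/P₁ = 4.80×8.314×582/464 = 50.1 L.
Isothermal: T stays 582 K; PV = const ⇒ V₂ = 88.6 L, P₂ = 262 kPa.
W = nRT ln(V₂/V₁) = 4.80×8.314×582×ln(1.77) = 13300 J.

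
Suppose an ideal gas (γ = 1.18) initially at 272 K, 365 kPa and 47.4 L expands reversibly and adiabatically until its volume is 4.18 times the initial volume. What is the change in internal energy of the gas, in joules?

-21800 J

n = P₁V₁/(RT₁) = 365×47.4/(8.314×272) = 7.65 mol.
Adiabatic: TV^(γ−1) = const ⇒ T₂ = 272×(0.239)^0.180 = 210 K; PV^γ = const ⇒ P₂ = 67.5 kPa.
For an ideal gas ΔU = nCvΔT with Cv = R/(γ−1) = 46.2 J/(mol·K).
ΔU = 7.65×46.2×(210−272) = -21800 J.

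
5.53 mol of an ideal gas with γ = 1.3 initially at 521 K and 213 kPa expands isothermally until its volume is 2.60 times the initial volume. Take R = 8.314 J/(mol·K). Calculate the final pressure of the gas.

V₁ = nRT₁/P₁ = 5.53×8.314×521/213 = 112 L.
Isothermal: T stays 521 K; PV = const ⇒ V₂ = 292 L, P₂ = 81.9 kPa.

81.9 kPa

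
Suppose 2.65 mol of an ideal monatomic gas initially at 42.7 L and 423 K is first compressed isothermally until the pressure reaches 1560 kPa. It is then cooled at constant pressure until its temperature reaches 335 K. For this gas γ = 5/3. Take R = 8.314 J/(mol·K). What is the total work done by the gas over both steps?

P₁ = nRT₁/V₁ = 2.65×8.314×423/42.7 = 218 kPa.
Step 1 — Isothermal: T stays 423 K; PV = const ⇒ V₂ = 5.97 L, P₂ = 1560 kPa.
ΔU = 0 (ideal gas, T constant).
W = nRT ln(V₂/V₁) = 2.65×8.314×423×ln(0.140) = -18300 J.
Q = ΔU + W = -18300 J.
State after step 1: P = 1560 kPa, V = 5.97 L, T = 423 K.
Step 2 — Isobaric: P stays 1560 kPa; V/T = const ⇒ T₂ = 335 K, V₂ = 4.73 L.
W = PΔV = 1560×(4.73−5.97) kPa·L = -1940 J.
ΔU = nCvΔT = 2.65×12.5×(335−423) = -2910 J.
Q = ΔU + W = nCpΔT = -4850 J.
Net over both steps: W = -20300 J, Q = -23200 J, ΔU = -2910 J.

-20300 J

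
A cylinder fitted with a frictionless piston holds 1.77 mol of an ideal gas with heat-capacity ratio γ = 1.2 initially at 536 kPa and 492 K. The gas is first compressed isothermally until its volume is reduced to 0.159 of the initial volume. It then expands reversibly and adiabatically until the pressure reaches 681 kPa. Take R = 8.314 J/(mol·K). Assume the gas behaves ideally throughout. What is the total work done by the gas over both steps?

-4840 J

V₁ = nRT₁/P₁ = 1.77×8.314×492/536 = 13.5 L.
Step 1 — Isothermal: T stays 492 K; PV = const ⇒ V₂ = 2.15 L, P₂ = 3370 kPa.
ΔU = 0 (ideal gas, T constant).
W = nRT ln(V₂/V₁) = 1.77×8.314×492×ln(0.159) = -13300 J.
Q = ΔU + W = -13300 J.
State after step 1: P = 3370 kPa, V = 2.15 L, T = 492 K.
Step 2 — Adiabatic: T₂/T₁ = (P₂/P₁)^((γ−1)/γ) ⇒ T₂ = 492×(0.202)^0.167 = 377 K; V₂ = 8.14 L.
ΔU = nCvΔT = 1.77×41.6×(377−492) = -8470 J.
Q = 0 for an adiabatic process, so W = −ΔU = 8470 J.
Net over both steps: W = -4840 J, Q = -13300 J, ΔU = -8470 J.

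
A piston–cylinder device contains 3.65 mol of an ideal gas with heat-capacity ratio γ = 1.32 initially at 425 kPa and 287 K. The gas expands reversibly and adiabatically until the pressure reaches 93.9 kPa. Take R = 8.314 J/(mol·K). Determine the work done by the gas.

8340 J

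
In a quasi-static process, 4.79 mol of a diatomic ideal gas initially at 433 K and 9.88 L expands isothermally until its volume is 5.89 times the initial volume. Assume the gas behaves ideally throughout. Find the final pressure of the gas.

P₁ = nRT₁/V₁ = 4.79×8.314×433/9.88 = 1750 kPa.
Isothermal: T stays 433 K; PV = const ⇒ V₂ = 58.2 L, P₂ = 296 kPa.

296 kPa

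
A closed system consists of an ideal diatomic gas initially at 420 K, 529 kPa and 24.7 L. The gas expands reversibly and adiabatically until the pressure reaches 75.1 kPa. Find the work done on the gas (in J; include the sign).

-14000 J

n = P₁V₁/(RT₁) = 529×24.7/(8.314×420) = 3.74 mol.
Adiabatic: T₂/T₁ = (P₂/P₁)^((γ−1)/γ) ⇒ T₂ = 420×(0.142)^0.286 = 240 K; V₂ = 99.6 L.
ΔU = nCvΔT = 3.74×20.8×(240−420) = -14000 J.
Q = 0 for an adiabatic process, so W = −ΔU = 14000 J.
Work done on the gas = −W_by = -14000 J.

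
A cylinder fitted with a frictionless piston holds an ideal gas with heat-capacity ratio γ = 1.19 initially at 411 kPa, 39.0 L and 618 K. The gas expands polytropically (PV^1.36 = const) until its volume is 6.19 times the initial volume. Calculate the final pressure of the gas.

34.4 kPa

Polytropic n=1.36: T₂ = T₁(V₁/V₂)^(n−1) = 618×(0.162)^0.36 = 321 K; P₂ = P₁(V₁/V₂)^n = 34.4 kPa.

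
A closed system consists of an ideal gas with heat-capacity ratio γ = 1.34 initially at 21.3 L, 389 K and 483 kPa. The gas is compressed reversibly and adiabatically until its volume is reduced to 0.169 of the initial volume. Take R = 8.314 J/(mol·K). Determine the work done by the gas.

-25100 J

n = P₁V₁/(RT₁) = 483×21.3/(8.314×389) = 3.18 mol.
Adiabatic: TV^(γ−1) = const ⇒ T₂ = 389×(5.92)^0.340 = 712 K; PV^γ = const ⇒ P₂ = 5230 kPa.
ΔU = nCvΔT = 3.18×24.5×(712−389) = 25100 J.
Q = 0 for an adiabatic process, so W = −ΔU = -25100 J.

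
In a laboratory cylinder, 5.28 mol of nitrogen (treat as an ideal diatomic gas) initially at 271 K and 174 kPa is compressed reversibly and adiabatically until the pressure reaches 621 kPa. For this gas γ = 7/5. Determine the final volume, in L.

27.6 L

V₁ = nRT₁/P₁ = 5.28×8.314×271/174 = 68.4 L.
Adiabatic: T₂/T₁ = (P₂/P₁)^((γ−1)/γ) ⇒ T₂ = 271×(3.57)^0.286 = 390 K; V₂ = 27.6 L.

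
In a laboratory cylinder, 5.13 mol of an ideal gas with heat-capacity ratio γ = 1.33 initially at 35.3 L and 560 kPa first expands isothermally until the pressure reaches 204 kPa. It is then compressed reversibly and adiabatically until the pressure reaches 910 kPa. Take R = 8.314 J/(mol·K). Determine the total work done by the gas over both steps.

T₁ = P₁V₁/(nR) = 560×35.3/(5.13×8.314) = 463 K.
Step 1 — Isothermal: T stays 463 K; PV = const ⇒ V₂ = 96.9 L, P₂ = 204 kPa.
ΔU = 0 (ideal gas, T constant).
W = nRT ln(V₂/V₁) = 5.13×8.314×463×ln(2.75) = 20000 J.
Q = ΔU + W = 20000 J.
State after step 1: P = 204 kPa, V = 96.9 L, T = 463 K.
Step 2 — Adiabatic: T₂/T₁ = (P₂/P₁)^((γ−1)/γ) ⇒ T₂ = 463×(4.46)^0.248 = 672 K; V₂ = 31.5 L.
ΔU = nCvΔT = 5.13×25.2×(672−463) = 26900 J.
Q = 0 for an adiabatic process, so W = −ΔU = -26900 J.
Net over both steps: W = -6950 J, Q = 20000 J, ΔU = 26900 J.

-6950 J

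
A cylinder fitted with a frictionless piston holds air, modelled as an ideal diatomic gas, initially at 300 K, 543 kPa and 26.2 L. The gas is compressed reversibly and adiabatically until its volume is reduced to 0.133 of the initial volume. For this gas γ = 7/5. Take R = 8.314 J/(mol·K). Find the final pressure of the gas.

9150 kPa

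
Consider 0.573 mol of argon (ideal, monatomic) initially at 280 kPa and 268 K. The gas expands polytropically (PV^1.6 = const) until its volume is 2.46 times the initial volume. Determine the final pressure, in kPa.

V₁ = nRT₁/P₁ = 0.573×8.314×268/280 = 4.56 L.
Polytropic n=1.6: T₂ = T₁(V₁/V₂)^(n−1) = 268×(0.407)^0.60 = 156 K; P₂ = P₁(V₁/V₂)^n = 66.3 kPa.

66.3 kPa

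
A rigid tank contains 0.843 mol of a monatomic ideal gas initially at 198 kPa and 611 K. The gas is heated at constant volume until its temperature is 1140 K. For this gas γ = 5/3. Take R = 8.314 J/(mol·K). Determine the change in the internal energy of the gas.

V₁ = nRT₁/P₁ = 0.843×8.314×611/198 = 21.6 L.
Isochoric: V stays 21.6 L; P/T = const ⇒ T₂ = 1140 K, P₂ = 369 kPa.
For an ideal gas ΔU = nCvΔT with Cv = (3/2)R = 12.5 J/(mol·K).
ΔU = 0.843×12.5×(1140−611) = 5560 J.

5560 J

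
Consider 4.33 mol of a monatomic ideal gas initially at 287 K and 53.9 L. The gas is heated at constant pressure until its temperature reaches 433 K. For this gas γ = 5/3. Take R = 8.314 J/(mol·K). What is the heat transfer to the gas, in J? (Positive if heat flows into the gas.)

P₁ = nRT₁/V₁ = 4.33×8.314×287/53.9 = 192 kPa.
Isobaric: P stays 192 kPa; V/T = const ⇒ T₂ = 433 K, V₂ = 81.3 L.
W = PΔV = 192×(81.3−53.9) kPa·L = 5260 J.
ΔU = nCvΔT = 4.33×12.5×(433−287) = 7880 J.
Q = ΔU + W = nCpΔT = 13100 J.

13100 J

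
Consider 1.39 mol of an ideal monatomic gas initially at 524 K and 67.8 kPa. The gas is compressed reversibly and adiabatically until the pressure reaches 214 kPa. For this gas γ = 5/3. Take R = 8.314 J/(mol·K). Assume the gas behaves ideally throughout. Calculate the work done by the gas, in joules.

-5300 J

V₁ = nRT₁/P₁ = 1.39×8.314×524/67.8 = 89.3 L.
Adiabatic: T₂/T₁ = (P₂/P₁)^((γ−1)/γ) ⇒ T₂ = 524×(3.16)^0.400 = 830 K; V₂ = 44.8 L.
ΔU = nCvΔT = 1.39×12.5×(830−524) = 5300 J.
Q = 0 for an adiabatic process, so W = −ΔU = -5300 J.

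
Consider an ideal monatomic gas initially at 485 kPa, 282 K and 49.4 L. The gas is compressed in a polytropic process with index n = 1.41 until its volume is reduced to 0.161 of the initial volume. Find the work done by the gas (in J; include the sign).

-65100 J

n = P₁V₁/(RT₁) = 485×49.4/(8.314×282) = 10.2 mol.
Polytropic n=1.41: T₂ = T₁(V₁/V₂)^(n−1) = 282×(6.21)^0.41 = 596 K; P₂ = P₁(V₁/V₂)^n = 6370 kPa.
W = (P₁V₁−P₂V₂)/(n−1) = (485×49.4−6370×7.95)/0.41 = -65100 J.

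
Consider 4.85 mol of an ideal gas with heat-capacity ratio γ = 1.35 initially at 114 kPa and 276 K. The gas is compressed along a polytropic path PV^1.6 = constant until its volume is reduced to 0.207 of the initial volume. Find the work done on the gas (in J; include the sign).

V₁ = nRT₁/P₁ = 4.85×8.314×276/114 = 97.6 L.
Polytropic n=1.6: T₂ = T₁(V₁/V₂)^(n−1) = 276×(4.83)^0.60 = 710 K; P₂ = P₁(V₁/V₂)^n = 1420 kPa.
W = (P₁V₁−P₂V₂)/(n−1) = (114×97.6−1420×20.2)/0.60 = -29200 J.
Work done on the gas = −W_by = 29200 J.

29200 J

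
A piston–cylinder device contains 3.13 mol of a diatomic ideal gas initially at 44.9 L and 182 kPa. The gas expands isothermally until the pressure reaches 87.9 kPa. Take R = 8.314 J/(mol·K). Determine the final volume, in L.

T₁ = P₁V₁/(nR) = 182×44.9/(3.13×8.314) = 314 K.
Isothermal: T stays 314 K; PV = const ⇒ V₂ = 93.0 L, P₂ = 87.9 kPa.

93.0 L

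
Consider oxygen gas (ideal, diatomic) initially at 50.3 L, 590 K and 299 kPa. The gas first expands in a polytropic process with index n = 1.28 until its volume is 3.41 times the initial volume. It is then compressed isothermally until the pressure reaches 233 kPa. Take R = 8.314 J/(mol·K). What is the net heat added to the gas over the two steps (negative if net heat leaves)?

-9410 J

n = P₁V₁/(RT₁) = 299×50.3/(8.314×590) = 3.07 mol.
Step 1 — Polytropic n=1.28: T₂ = T₁(V₁/V₂)^(n−1) = 590×(0.293)^0.28 = 418 K; P₂ = P₁(V₁/V₂)^n = 62.2 kPa.
W = (P₁V₁−P₂V₂)/(n−1) = (299×50.3−62.2×172)/0.28 = 15600 J.
ΔU = nCvΔT = 3.07×20.8×(418−590) = -10900 J.
Q = ΔU + W = 4680 J.
State after step 1: P = 62.2 kPa, V = 172 L, T = 418 K.
Step 2 — Isothermal: T stays 418 K; PV = const ⇒ V₂ = 45.8 L, P₂ = 233 kPa.
ΔU = 0 (ideal gas, T constant).
W = nRT ln(V₂/V₁) = 3.07×8.314×418×ln(0.267) = -14100 J.
Q = ΔU + W = -14100 J.
Net over both steps: W = 1520 J, Q = -9410 J, ΔU = -10900 J.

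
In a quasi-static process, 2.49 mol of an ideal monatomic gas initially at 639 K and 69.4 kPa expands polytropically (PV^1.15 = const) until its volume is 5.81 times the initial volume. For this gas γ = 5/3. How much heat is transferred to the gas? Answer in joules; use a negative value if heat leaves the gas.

15900 J

V₁ = nRT₁/P₁ = 2.49×8.314×639/69.4 = 191 L.
Polytropic n=1.15: T₂ = T₁(V₁/V₂)^(n−1) = 639×(0.172)^0.15 = 491 K; P₂ = P₁(V₁/V₂)^n = 9.17 kPa.
W = (P₁V₁−P₂V₂)/(n−1) = (69.4×191−9.17×1110)/0.15 = 20500 J.
ΔU = nCvΔT = 2.49×12.5×(491−639) = -4600 J.
Q = ΔU + W = 15900 J.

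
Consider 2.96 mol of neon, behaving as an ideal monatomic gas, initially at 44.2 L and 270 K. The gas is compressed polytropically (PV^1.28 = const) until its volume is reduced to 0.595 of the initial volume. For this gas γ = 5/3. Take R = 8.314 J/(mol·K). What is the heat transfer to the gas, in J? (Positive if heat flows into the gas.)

-2150 J

P₁ = nRT₁/V₁ = 2.96×8.314×270/44.2 = 150 kPa.
Polytropic n=1.28: T₂ = T₁(V₁/V₂)^(n−1) = 270×(1.68)^0.28 = 312 K; P₂ = P₁(V₁/V₂)^n = 292 kPa.
W = (P₁V₁−P₂V₂)/(n−1) = (150×44.2−292×26.3)/0.28 = -3710 J.
ΔU = nCvΔT = 2.96×12.5×(312−270) = 1560 J.
Q = ΔU + W = -2150 J.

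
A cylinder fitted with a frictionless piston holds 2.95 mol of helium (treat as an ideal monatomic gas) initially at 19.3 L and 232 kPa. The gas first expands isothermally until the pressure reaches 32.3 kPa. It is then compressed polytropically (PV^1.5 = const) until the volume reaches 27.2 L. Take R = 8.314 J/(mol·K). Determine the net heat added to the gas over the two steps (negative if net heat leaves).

T₁ = P₁V₁/(nR) = 232×19.3/(2.95×8.314) = 183 K.
Step 1 — Isothermal: T stays 183 K; PV = const ⇒ V₂ = 139 L, P₂ = 32.3 kPa.
ΔU = 0 (ideal gas, T constant).
W = nRT ln(V₂/V₁) = 2.95×8.314×183×ln(7.18) = 8830 J.
Q = ΔU + W = 8830 J.
State after step 1: P = 32.3 kPa, V = 139 L, T = 183 K.
Step 2 — Polytropic n=1.5: T₂ = T₁(V₁/V₂)^(n−1) = 183×(5.10)^0.50 = 412 K; P₂ = P₁(V₁/V₂)^n = 372 kPa.
W = (P₁V₁−P₂V₂)/(n−1) = (32.3×139−372×27.2)/0.50 = -11300 J.
ΔU = nCvΔT = 2.95×12.5×(412−183) = 8450 J.
Q = ΔU + W = -2820 J.
Net over both steps: W = -2430 J, Q = 6010 J, ΔU = 8450 J.

6010 J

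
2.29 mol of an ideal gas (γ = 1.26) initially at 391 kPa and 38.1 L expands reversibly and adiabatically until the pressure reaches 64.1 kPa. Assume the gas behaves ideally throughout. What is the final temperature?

539 K

T₁ = P₁V₁/(nR) = 391×38.1/(2.29×8.314) = 782 K.
Adiabatic: T₂/T₁ = (P₂/P₁)^((γ−1)/γ) ⇒ T₂ = 782×(0.164)^0.206 = 539 K; V₂ = 160 L.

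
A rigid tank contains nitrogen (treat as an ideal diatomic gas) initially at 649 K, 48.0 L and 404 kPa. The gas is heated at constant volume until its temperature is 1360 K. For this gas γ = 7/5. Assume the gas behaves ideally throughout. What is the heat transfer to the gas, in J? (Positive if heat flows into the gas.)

53100 J

n = P₁V₁/(RT₁) = 404×48.0/(8.314×649) = 3.59 mol.
Isochoric: V stays 48.0 L; P/T = const ⇒ T₂ = 1360 K, P₂ = 847 kPa.
W = 0 (no volume change).
ΔU = nCvΔT = 3.59×20.8×(1360−649) = 53100 J.
Q = ΔU = 53100 J.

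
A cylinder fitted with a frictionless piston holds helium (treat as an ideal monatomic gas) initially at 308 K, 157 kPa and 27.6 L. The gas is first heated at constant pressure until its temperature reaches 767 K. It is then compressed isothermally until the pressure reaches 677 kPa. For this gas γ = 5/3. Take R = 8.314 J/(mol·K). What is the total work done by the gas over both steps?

-9310 J

n = P₁V₁/(RT₁) = 157×27.6/(8.314×308) = 1.69 mol.
Step 1 — Isobaric: P stays 157 kPa; V/T = const ⇒ T₂ = 767 K, V₂ = 68.7 L.
W = PΔV = 157×(68.7−27.6) kPa·L = 6460 J.
ΔU = nCvΔT = 1.69×12.5×(767−308) = 9690 J.
Q = ΔU + W = nCpΔT = 16100 J.
State after step 1: P = 157 kPa, V = 68.7 L, T = 767 K.
Step 2 — Isothermal: T stays 767 K; PV = const ⇒ V₂ = 15.9 L, P₂ = 677 kPa.
ΔU = 0 (ideal gas, T constant).
W = nRT ln(V₂/V₁) = 1.69×8.314×767×ln(0.232) = -15800 J.
Q = ΔU + W = -15800 J.
Net over both steps: W = -9310 J, Q = 374 J, ΔU = 9690 J.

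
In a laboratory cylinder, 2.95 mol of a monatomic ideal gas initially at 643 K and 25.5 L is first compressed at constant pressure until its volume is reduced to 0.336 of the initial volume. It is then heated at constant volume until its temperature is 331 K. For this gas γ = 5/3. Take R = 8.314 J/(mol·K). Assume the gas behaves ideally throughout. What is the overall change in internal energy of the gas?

P₁ = nRT₁/V₁ = 2.95×8.314×643/25.5 = 618 kPa.
Step 1 — Isobaric: P stays 618 kPa; V/T = const ⇒ T₂ = 216 K, V₂ = 8.57 L.
W = PΔV = 618×(8.57−25.5) kPa·L = -10500 J.
ΔU = nCvΔT = 2.95×12.5×(216−643) = -15700 J.
Q = ΔU + W = nCpΔT = -26200 J.
State after step 1: P = 618 kPa, V = 8.57 L, T = 216 K.
Step 2 — Isochoric: V stays 8.57 L; P/T = const ⇒ T₂ = 331 K, P₂ = 948 kPa.
W = 0 (no volume change).
ΔU = nCvΔT = 2.95×12.5×(331−216) = 4230 J.
Q = ΔU = 4230 J.
Net over both steps: W = -10500 J, Q = -21900 J, ΔU = -11500 J.

-11500 J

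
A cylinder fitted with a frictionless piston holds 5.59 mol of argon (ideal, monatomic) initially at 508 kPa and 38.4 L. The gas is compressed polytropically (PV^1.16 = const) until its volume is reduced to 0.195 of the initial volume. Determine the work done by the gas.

-36400 J

T₁ = P₁V₁/(nR) = 508×38.4/(5.59×8.314) = 420 K.
Polytropic n=1.16: T₂ = T₁(V₁/V₂)^(n−1) = 420×(5.13)^0.16 = 545 K; P₂ = P₁(V₁/V₂)^n = 3380 kPa.
W = (P₁V₁−P₂V₂)/(n−1) = (508×38.4−3380×7.49)/0.16 = -36400 J.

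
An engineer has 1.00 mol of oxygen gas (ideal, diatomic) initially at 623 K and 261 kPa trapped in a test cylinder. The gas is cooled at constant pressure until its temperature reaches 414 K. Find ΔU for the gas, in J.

-4340 J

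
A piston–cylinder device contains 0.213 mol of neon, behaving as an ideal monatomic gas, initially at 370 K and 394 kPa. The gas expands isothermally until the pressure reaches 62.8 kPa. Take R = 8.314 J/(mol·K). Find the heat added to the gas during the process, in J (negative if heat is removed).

1200 J

V₁ = nRT₁/P₁ = 0.213×8.314×370/394 = 1.66 L.
Isothermal: T stays 370 K; PV = const ⇒ V₂ = 10.4 L, P₂ = 62.8 kPa.
ΔU = 0 (ideal gas, T constant).
W = nRT ln(V₂/V₁) = 0.213×8.314×370×ln(6.27) = 1200 J.
Q = ΔU + W = 1200 J.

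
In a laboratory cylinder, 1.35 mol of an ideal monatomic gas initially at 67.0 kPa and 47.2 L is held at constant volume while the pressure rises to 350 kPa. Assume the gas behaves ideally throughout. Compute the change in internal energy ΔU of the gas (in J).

T₁ = P₁V₁/(nR) = 67.0×47.2/(1.35×8.314) = 282 K.
Isochoric: V stays 47.2 L; P/T = const ⇒ T₂ = 1470 K, P₂ = 350 kPa.
For an ideal gas ΔU = nCvΔT with Cv = (3/2)R = 12.5 J/(mol·K).
ΔU = 1.35×12.5×(1470−282) = 20000 J.

20000 J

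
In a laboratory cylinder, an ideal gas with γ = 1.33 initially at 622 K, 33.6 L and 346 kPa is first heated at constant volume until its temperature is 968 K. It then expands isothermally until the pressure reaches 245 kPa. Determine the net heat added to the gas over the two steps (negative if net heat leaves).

n = P₁V₁/(RT₁) = 346×33.6/(8.314×622) = 2.25 mol.
Step 1 — Isochoric: V stays 33.6 L; P/T = const ⇒ T₂ = 968 K, P₂ = 538 kPa.
W = 0 (no volume change).
ΔU = nCvΔT = 2.25×25.2×(968−622) = 19600 J.
Q = ΔU = 19600 J.
State after step 1: P = 538 kPa, V = 33.6 L, T = 968 K.
Step 2 — Isothermal: T stays 968 K; PV = const ⇒ V₂ = 73.8 L, P₂ = 245 kPa.
ΔU = 0 (ideal gas, T constant).
W = nRT ln(V₂/V₁) = 2.25×8.314×968×ln(2.20) = 14200 J.
Q = ΔU + W = 14200 J.
Net over both steps: W = 14200 J, Q = 33800 J, ΔU = 19600 J.

33800 J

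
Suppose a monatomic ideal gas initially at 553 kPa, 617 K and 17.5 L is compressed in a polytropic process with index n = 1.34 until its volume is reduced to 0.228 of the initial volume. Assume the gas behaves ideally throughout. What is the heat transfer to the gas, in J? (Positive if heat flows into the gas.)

n = P₁V₁/(RT₁) = 553×17.5/(8.314×617) = 1.89 mol.
Polytropic n=1.34: T₂ = T₁(V₁/V₂)^(n−1) = 617×(4.39)^0.34 = 1020 K; P₂ = P₁(V₁/V₂)^n = 4010 kPa.
W = (P₁V₁−P₂V₂)/(n−1) = (553×17.5−4010×3.99)/0.34 = -18600 J.
ΔU = nCvΔT = 1.89×12.5×(1020−617) = 9480 J.
Q = ΔU + W = -9110 J.

-9110 J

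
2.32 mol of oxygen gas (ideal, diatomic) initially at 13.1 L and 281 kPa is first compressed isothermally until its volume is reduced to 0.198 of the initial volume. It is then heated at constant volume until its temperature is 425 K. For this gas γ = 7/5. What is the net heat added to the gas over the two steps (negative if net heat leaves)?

5330 J

T₁ = P₁V₁/(nR) = 281×13.1/(2.32×8.314) = 191 K.
Step 1 — Isothermal: T stays 191 K; PV = const ⇒ V₂ = 2.59 L, P₂ = 1420 kPa.
ΔU = 0 (ideal gas, T constant).
W = nRT ln(V₂/V₁) = 2.32×8.314×191×ln(0.198) = -5960 J.
Q = ΔU + W = -5960 J.
State after step 1: P = 1420 kPa, V = 2.59 L, T = 191 K.
Step 2 — Isochoric: V stays 2.59 L; P/T = const ⇒ T₂ = 425 K, P₂ = 3160 kPa.
W = 0 (no volume change).
ΔU = nCvΔT = 2.32×20.8×(425−191) = 11300 J.
Q = ΔU = 11300 J.
Net over both steps: W = -5960 J, Q = 5330 J, ΔU = 11300 J.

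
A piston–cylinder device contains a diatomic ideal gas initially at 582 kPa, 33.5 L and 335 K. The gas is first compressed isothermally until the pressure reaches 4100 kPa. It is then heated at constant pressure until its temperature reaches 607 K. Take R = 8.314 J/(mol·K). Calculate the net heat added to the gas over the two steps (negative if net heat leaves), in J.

n = P₁V₁/(RT₁) = 582×33.5/(8.314×335) = 7.00 mol.
Step 1 — Isothermal: T stays 335 K; PV = const ⇒ V₂ = 4.76 L, P₂ = 4100 kPa.
ΔU = 0 (ideal gas, T constant).
W = nRT ln(V₂/V₁) = 7.00×8.314×335×ln(0.142) = -38100 J.
Q = ΔU + W = -38100 J.
State after step 1: P = 4100 kPa, V = 4.76 L, T = 335 K.
Step 2 — Isobaric: P stays 4100 kPa; V/T = const ⇒ T₂ = 607 K, V₂ = 8.62 L.
W = PΔV = 4100×(8.62−4.76) kPa·L = 15800 J.
ΔU = nCvΔT = 7.00×20.8×(607−335) = 39600 J.
Q = ΔU + W = nCpΔT = 55400 J.
Net over both steps: W = -22200 J, Q = 17300 J, ΔU = 39600 J.

17300 J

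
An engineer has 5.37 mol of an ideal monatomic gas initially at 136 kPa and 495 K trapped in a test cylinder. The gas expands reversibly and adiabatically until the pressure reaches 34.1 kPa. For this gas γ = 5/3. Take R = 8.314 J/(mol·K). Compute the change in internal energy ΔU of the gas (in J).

V₁ = nRT₁/P₁ = 5.37×8.314×495/136 = 162 L.
Adiabatic: T₂/T₁ = (P₂/P₁)^((γ−1)/γ) ⇒ T₂ = 495×(0.251)^0.400 = 285 K; V₂ = 373 L.
For an ideal gas ΔU = nCvΔT with Cv = (3/2)R = 12.5 J/(mol·K).
ΔU = 5.37×12.5×(285−495) = -14100 J.

-14100 J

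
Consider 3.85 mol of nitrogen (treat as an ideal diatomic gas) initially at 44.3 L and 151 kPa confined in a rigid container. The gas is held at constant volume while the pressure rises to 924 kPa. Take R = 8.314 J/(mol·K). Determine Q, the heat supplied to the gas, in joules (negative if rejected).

T₁ = P₁V₁/(nR) = 151×44.3/(3.85×8.314) = 209 K.
Isochoric: V stays 44.3 L; P/T = const ⇒ T₂ = 1280 K, P₂ = 924 kPa.
W = 0 (no volume change).
ΔU = nCvΔT = 3.85×20.8×(1280−209) = 85600 J.
Q = ΔU = 85600 J.

85600 J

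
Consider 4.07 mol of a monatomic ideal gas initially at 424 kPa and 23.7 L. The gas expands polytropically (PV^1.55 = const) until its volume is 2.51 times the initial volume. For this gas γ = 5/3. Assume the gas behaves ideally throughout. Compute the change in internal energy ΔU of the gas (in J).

-5990 J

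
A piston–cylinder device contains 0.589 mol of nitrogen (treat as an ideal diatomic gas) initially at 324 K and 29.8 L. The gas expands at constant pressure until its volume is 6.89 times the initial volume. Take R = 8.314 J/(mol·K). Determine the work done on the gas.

P₁ = nRT₁/V₁ = 0.589×8.314×324/29.8 = 53.2 kPa.
Isobaric: P stays 53.2 kPa; V/T = const ⇒ T₂ = 2230 K, V₂ = 205 L.
W = PΔV = 53.2×(205−29.8) kPa·L = 9350 J.
Work done on the gas = −W_by = -9350 J.

-9350 J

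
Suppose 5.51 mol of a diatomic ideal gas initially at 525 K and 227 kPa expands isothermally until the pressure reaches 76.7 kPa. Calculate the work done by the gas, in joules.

V₁ = nRT₁/P₁ = 5.51×8.314×525/227 = 106 L.
Isothermal: T stays 525 K; PV = const ⇒ V₂ = 314 L, P₂ = 76.7 kPa.
W = nRT ln(V₂/V₁) = 5.51×8.314×525×ln(2.96) = 26100 J.

26100 J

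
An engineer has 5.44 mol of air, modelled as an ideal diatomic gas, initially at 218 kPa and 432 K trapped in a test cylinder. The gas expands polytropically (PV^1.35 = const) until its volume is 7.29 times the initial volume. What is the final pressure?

14.9 kPa

V₁ = nRT₁/P₁ = 5.44×8.314×432/218 = 89.6 L.
Polytropic n=1.35: T₂ = T₁(V₁/V₂)^(n−1) = 432×(0.137)^0.35 = 216 K; P₂ = P₁(V₁/V₂)^n = 14.9 kPa.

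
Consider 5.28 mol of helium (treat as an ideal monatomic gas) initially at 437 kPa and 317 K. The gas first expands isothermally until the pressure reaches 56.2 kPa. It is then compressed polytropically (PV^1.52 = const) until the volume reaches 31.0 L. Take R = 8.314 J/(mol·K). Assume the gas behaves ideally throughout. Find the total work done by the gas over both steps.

V₁ = nRT₁/P₁ = 5.28×8.314×317/437 = 31.8 L.
Step 1 — Isothermal: T stays 317 K; PV = const ⇒ V₂ = 248 L, P₂ = 56.2 kPa.
ΔU = 0 (ideal gas, T constant).
W = nRT ln(V₂/V₁) = 5.28×8.314×317×ln(7.78) = 28500 J.
Q = ΔU + W = 28500 J.
State after step 1: P = 56.2 kPa, V = 248 L, T = 317 K.
Step 2 — Polytropic n=1.52: T₂ = T₁(V₁/V₂)^(n−1) = 317×(7.99)^0.52 = 934 K; P₂ = P₁(V₁/V₂)^n = 1320 kPa.
W = (P₁V₁−P₂V₂)/(n−1) = (56.2×248−1320×31.0)/0.52 = -52100 J.
ΔU = nCvΔT = 5.28×12.5×(934−317) = 40600 J.
Q = ΔU + W = -11500 J.
Net over both steps: W = -23500 J, Q = 17100 J, ΔU = 40600 J.

-23500 J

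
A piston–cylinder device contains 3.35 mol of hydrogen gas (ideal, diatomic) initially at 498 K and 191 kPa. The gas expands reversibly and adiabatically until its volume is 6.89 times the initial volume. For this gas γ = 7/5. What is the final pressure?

V₁ = nRT₁/P₁ = 3.35×8.314×498/191 = 72.6 L.
Adiabatic: TV^(γ−1) = const ⇒ T₂ = 498×(0.145)^0.400 = 230 K; PV^γ = const ⇒ P₂ = 12.8 kPa.

12.8 kPa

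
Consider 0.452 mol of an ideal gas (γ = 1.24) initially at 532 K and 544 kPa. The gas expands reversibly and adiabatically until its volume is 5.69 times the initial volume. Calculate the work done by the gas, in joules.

V₁ = nRT₁/P₁ = 0.452×8.314×532/544 = 3.68 L.
Adiabatic: TV^(γ−1) = const ⇒ T₂ = 532×(0.176)^0.240 = 350 K; PV^γ = const ⇒ P₂ = 63.0 kPa.
ΔU = nCvΔT = 0.452×34.6×(350−532) = -2840 J.
Q = 0 for an adiabatic process, so W = −ΔU = 2840 J.

2840 J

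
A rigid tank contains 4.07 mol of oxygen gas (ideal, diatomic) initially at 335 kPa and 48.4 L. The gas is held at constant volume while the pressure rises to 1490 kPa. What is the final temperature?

2130 K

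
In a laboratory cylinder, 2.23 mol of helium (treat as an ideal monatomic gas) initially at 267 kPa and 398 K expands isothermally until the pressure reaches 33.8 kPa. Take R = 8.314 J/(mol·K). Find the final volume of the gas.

218 L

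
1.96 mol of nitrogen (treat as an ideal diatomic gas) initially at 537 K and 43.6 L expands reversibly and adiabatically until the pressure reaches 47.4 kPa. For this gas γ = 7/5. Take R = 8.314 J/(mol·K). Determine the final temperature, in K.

P₁ = nRT₁/V₁ = 1.96×8.314×537/43.6 = 201 kPa.
Adiabatic: T₂/T₁ = (P₂/P₁)^((γ−1)/γ) ⇒ T₂ = 537×(0.236)^0.286 = 356 K; V₂ = 122 L.

356 K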